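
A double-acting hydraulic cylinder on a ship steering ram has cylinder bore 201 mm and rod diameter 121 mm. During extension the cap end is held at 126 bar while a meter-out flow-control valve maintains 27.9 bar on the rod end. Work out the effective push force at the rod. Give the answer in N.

F ≈ 3.43e5 N

Cap-side area A_cap = π/4 × (201 mm)² = 31730 mm^2
Rod-side annular area A_ann = π/4 × (201² − 121²) = 20230 mm^2
Net thrust = P_cap·A_cap − P_rod·A_ann = 3.998e5 N − 56450 N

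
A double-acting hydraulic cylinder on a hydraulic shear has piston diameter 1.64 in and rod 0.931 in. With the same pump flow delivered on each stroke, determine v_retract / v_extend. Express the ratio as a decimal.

v_ret/v_ext ≈ 1.48

Cap-side area A_cap = π/4 × (1.64 in)² = 2.112 in^2
Rod-side annular area A_ann = π/4 × (1.64² − 0.931²) = 1.432 in^2
For equal Q, v ∝ 1/A, so v_ret/v_ext = A_cap/A_ann.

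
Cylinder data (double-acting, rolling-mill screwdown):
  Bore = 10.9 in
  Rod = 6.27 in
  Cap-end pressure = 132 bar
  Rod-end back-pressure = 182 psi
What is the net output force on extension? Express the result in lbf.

F ≈ 1.67e5 lbf

Cap-side area A_cap = π/4 × (10.9 in)² = 93.31 in^2
Rod-side annular area A_ann = π/4 × (10.9² − 6.27²) = 62.44 in^2
Net thrust = P_cap·A_cap − P_rod·A_ann = 1.786e5 lbf − 11360 lbf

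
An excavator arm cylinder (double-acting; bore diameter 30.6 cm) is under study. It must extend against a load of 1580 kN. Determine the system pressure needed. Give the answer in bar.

Cap-side area A_cap = π/4 × (30.6 cm)² = 735.4 cm^2
P = F / A = 1580 kN / A

P ≈ 215 bar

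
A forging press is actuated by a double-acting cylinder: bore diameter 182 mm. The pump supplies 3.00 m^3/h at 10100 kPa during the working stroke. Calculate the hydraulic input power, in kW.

Hydraulic power = P × Q

W ≈ 8.42 kW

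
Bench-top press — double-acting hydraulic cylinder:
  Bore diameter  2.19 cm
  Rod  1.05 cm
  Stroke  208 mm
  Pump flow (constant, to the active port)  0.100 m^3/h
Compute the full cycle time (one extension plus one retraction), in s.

Cap-side area A_cap = π/4 × (2.19 cm)² = 3.767 cm^2
Rod-side annular area A_ann = π/4 × (2.19² − 1.05²) = 2.901 cm^2
t_ext = A_cap·L/Q = 2.821 s
t_ret = A_ann·L/Q = 2.172 s
t_cycle = t_ext + t_ret

t ≈ 4.99 s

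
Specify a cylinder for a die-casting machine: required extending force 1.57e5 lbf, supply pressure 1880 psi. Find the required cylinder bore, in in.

Extension force acts on the full piston face: F = P × (π/4)D².
D = √(4F / (πP)) = √(4 × 1.57e5 lbf / (π × 1880 psi))

D ≈ 10.3 in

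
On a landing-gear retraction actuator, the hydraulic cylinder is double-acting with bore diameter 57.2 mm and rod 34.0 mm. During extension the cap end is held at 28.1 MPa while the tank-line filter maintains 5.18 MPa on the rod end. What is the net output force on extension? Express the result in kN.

F ≈ 63.6 kN

Cap-side area A_cap = π/4 × (57.2 mm)² = 2570 mm^2
Rod-side annular area A_ann = π/4 × (57.2² − 34.0²) = 1662 mm^2
Net thrust = P_cap·A_cap − P_rod·A_ann = 72.21 kN − 8.608 kN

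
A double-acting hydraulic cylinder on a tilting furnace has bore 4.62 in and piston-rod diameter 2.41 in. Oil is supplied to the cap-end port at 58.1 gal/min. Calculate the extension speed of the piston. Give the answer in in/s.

Cap-side area A_cap = π/4 × (4.62 in)² = 16.76 in^2
v = Q / A

v ≈ 13.3 in/s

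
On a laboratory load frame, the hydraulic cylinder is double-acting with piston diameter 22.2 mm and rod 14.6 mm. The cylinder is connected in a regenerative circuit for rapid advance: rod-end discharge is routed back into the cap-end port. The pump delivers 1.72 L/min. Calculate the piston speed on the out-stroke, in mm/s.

v ≈ 171 mm/s

In regeneration the rod-end outflow joins the pump flow into the cap end, so the net volume the pump must supply per unit advance equals the rod cross-section area.
Rod cross-section A_rod = π/4 × (14.6 mm)² = 167.4 mm^2
v = Q_pump / A_rod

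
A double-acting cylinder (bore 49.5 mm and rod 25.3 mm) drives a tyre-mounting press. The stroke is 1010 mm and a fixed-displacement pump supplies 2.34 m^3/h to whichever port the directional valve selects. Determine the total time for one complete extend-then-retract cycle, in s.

t ≈ 5.20 s

Cap-side area A_cap = π/4 × (49.5 mm)² = 1924 mm^2
Rod-side annular area A_ann = π/4 × (49.5² − 25.3²) = 1422 mm^2
t_ext = A_cap·L/Q = 2.990 s
t_ret = A_ann·L/Q = 2.209 s
t_cycle = t_ext + t_ret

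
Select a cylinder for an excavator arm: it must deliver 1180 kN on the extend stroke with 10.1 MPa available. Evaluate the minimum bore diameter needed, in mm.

Extension force acts on the full piston face: F = P × (π/4)D².
D = √(4F / (πP)) = √(4 × 1180 kN / (π × 10.1 MPa))

D ≈ 386 mm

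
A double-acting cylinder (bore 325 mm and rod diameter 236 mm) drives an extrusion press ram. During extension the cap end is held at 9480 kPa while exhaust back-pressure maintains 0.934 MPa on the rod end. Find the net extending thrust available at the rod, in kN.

F ≈ 750 kN

Cap-side area A_cap = π/4 × (325 mm)² = 82960 mm^2
Rod-side annular area A_ann = π/4 × (325² − 236²) = 39210 mm^2
Net thrust = P_cap·A_cap − P_rod·A_ann = 786.4 kN − 36.63 kN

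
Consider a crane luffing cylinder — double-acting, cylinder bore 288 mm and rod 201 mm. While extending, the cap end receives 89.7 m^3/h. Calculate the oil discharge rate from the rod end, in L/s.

Q_out ≈ 12.8 L/s

Cap-side area A_cap = π/4 × (288 mm)² = 65140 mm^2
Rod-side annular area A_ann = π/4 × (288² − 201²) = 33410 mm^2
Piston speed v = Q_in/A_cap; rod-end outflow Q_out = v × A_ann = Q_in × A_ann/A_cap.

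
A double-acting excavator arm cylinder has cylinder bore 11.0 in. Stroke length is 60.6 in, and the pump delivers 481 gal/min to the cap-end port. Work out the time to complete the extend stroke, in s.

t ≈ 3.11 s

Cap-side area A_cap = π/4 × (11.0 in)² = 95.03 in^2
Swept volume V = A × L; t = V / Q = A·L / Q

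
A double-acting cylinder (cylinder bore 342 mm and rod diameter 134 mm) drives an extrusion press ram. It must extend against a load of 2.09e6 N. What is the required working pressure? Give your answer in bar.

Cap-side area A_cap = π/4 × (342 mm)² = 91860 mm^2
P = F / A = 2.09e6 N / A

P ≈ 228 bar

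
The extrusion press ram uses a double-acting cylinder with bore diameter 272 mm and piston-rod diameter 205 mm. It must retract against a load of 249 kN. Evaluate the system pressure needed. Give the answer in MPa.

Rod-side annular area A_ann = π/4 × (272² − 205²) = 25100 mm^2
Retraction: pressure acts on the annular area.
P = F / A = 249 kN / A

P ≈ 9.92 MPa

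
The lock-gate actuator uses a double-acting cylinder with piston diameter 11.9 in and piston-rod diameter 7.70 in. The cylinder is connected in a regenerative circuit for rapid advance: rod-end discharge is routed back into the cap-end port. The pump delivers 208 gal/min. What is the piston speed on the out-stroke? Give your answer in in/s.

In regeneration the rod-end outflow joins the pump flow into the cap end, so the net volume the pump must supply per unit advance equals the rod cross-section area.
Rod cross-section A_rod = π/4 × (7.70 in)² = 46.57 in^2
v = Q_pump / A_rod

v ≈ 17.2 in/s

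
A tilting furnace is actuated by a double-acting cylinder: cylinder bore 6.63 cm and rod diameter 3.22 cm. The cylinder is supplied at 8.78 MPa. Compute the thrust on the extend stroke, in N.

F ≈ 30300 N

Cap-side area A_cap = π/4 × (6.63 cm)² = 34.52 cm^2
F = P × A_cap = 8.78 MPa × A_cap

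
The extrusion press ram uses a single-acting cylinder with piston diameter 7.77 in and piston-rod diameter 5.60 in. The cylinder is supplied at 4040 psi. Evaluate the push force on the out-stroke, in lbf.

F ≈ 1.92e5 lbf

Cap-side area A_cap = π/4 × (7.77 in)² = 47.42 in^2
F = P × A_cap = 4040 psi × A_cap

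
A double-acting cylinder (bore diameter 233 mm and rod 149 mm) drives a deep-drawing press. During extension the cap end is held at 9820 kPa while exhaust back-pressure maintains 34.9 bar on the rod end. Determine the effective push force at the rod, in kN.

F ≈ 331 kN

Cap-side area A_cap = π/4 × (233 mm)² = 42640 mm^2
Rod-side annular area A_ann = π/4 × (233² − 149²) = 25200 mm^2
Net thrust = P_cap·A_cap − P_rod·A_ann = 418.7 kN − 87.95 kN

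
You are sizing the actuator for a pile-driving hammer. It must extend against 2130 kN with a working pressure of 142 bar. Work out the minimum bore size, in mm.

Extension force acts on the full piston face: F = P × (π/4)D².
D = √(4F / (πP)) = √(4 × 2130 kN / (π × 142 bar))

D ≈ 437 mm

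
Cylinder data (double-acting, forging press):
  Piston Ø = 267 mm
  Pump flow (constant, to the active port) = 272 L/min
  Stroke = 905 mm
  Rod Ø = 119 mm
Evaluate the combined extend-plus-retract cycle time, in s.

Cap-side area A_cap = π/4 × (267 mm)² = 55990 mm^2
Rod-side annular area A_ann = π/4 × (267² − 119²) = 44870 mm^2
t_ext = A_cap·L/Q = 11.18 s
t_ret = A_ann·L/Q = 8.957 s
t_cycle = t_ext + t_ret

t ≈ 20.1 s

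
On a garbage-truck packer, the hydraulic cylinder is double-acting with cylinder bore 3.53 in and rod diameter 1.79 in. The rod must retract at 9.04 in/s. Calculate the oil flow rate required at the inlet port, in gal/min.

Q ≈ 17.1 gal/min

Rod-side annular area A_ann = π/4 × (3.53² − 1.79²) = 7.270 in^2
Q = A × v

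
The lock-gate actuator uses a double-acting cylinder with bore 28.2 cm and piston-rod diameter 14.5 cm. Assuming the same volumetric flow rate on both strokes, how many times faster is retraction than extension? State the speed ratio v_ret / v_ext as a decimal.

Cap-side area A_cap = π/4 × (28.2 cm)² = 624.6 cm^2
Rod-side annular area A_ann = π/4 × (28.2² − 14.5²) = 459.5 cm^2
For equal Q, v ∝ 1/A, so v_ret/v_ext = A_cap/A_ann.

v_ret/v_ext ≈ 1.36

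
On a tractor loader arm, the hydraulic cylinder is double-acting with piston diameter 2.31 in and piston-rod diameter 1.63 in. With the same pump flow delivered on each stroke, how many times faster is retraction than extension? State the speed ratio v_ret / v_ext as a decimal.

v_ret/v_ext ≈ 1.99

Cap-side area A_cap = π/4 × (2.31 in)² = 4.191 in^2
Rod-side annular area A_ann = π/4 × (2.31² − 1.63²) = 2.104 in^2
For equal Q, v ∝ 1/A, so v_ret/v_ext = A_cap/A_ann.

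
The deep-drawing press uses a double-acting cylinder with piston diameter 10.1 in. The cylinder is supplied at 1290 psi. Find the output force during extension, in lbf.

Cap-side area A_cap = π/4 × (10.1 in)² = 80.12 in^2
F = P × A_cap = 1290 psi × A_cap

F ≈ 1.03e5 lbf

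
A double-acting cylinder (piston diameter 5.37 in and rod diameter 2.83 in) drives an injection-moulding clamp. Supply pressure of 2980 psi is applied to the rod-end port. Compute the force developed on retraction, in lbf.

F ≈ 48700 lbf

Rod-side annular area A_ann = π/4 × (5.37² − 2.83²) = 16.36 in^2
On retraction the pressure acts on the annular area (bore minus rod).
F = P × A_ann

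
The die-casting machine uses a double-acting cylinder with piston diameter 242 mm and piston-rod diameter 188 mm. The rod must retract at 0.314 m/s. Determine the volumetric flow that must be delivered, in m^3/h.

Q ≈ 20.6 m^3/h

Rod-side annular area A_ann = π/4 × (242² − 188²) = 18240 mm^2
Q = A × v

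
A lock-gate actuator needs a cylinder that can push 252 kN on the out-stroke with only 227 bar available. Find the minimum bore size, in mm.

Extension force acts on the full piston face: F = P × (π/4)D².
D = √(4F / (πP)) = √(4 × 252 kN / (π × 227 bar))

D ≈ 119 mm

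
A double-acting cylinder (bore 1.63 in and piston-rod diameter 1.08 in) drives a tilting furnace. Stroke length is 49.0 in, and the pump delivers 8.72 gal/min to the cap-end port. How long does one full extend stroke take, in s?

Cap-side area A_cap = π/4 × (1.63 in)² = 2.087 in^2
Swept volume V = A × L; t = V / Q = A·L / Q

t ≈ 3.05 s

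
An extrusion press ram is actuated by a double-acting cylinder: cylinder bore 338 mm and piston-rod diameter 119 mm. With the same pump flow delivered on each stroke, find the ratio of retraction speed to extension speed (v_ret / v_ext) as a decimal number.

v_ret/v_ext ≈ 1.14

Cap-side area A_cap = π/4 × (338 mm)² = 89730 mm^2
Rod-side annular area A_ann = π/4 × (338² − 119²) = 78610 mm^2
For equal Q, v ∝ 1/A, so v_ret/v_ext = A_cap/A_ann.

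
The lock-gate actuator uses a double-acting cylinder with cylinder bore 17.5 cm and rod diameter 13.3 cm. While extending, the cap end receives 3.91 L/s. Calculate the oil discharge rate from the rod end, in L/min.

Q_out ≈ 99.1 L/min

Cap-side area A_cap = π/4 × (17.5 cm)² = 240.5 cm^2
Rod-side annular area A_ann = π/4 × (17.5² − 13.3²) = 101.6 cm^2
Piston speed v = Q_in/A_cap; rod-end outflow Q_out = v × A_ann = Q_in × A_ann/A_cap.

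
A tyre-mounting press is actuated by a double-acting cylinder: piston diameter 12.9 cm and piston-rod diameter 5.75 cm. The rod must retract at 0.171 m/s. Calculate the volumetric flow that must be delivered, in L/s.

Rod-side annular area A_ann = π/4 × (12.9² − 5.75²) = 104.7 cm^2
Q = A × v

Q ≈ 1.79 L/s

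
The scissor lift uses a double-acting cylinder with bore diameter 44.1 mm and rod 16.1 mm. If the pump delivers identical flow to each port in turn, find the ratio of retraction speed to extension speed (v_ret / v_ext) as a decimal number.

v_ret/v_ext ≈ 1.15

Cap-side area A_cap = π/4 × (44.1 mm)² = 1527 mm^2
Rod-side annular area A_ann = π/4 × (44.1² − 16.1²) = 1324 mm^2
For equal Q, v ∝ 1/A, so v_ret/v_ext = A_cap/A_ann.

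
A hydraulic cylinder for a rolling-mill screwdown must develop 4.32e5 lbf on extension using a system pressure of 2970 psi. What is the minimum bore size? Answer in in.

Extension force acts on the full piston face: F = P × (π/4)D².
D = √(4F / (πP)) = √(4 × 4.32e5 lbf / (π × 2970 psi))

D ≈ 13.6 in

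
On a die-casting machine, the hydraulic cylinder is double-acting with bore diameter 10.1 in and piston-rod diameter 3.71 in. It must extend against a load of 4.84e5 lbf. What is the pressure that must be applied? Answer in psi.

Cap-side area A_cap = π/4 × (10.1 in)² = 80.12 in^2
P = F / A = 4.84e5 lbf / A

P ≈ 6040 psi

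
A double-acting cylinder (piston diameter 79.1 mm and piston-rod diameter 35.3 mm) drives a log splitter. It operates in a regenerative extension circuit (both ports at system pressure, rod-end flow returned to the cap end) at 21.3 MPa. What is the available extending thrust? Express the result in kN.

With equal pressure on both faces, forces on the annular region cancel; the net push is pressure × rod cross-section.
Rod cross-section A_rod = π/4 × (35.3 mm)² = 978.7 mm^2
F = P × A_rod

F ≈ 20.8 kN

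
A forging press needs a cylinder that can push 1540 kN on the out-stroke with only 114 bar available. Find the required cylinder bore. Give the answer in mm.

D ≈ 415 mm

Extension force acts on the full piston face: F = P × (π/4)D².
D = √(4F / (πP)) = √(4 × 1540 kN / (π × 114 bar))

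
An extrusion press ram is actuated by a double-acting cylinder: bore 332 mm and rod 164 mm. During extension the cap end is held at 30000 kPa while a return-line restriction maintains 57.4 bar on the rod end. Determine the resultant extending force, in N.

Cap-side area A_cap = π/4 × (332 mm)² = 86570 mm^2
Rod-side annular area A_ann = π/4 × (332² − 164²) = 65450 mm^2
Net thrust = P_cap·A_cap − P_rod·A_ann = 2.597e6 N − 3.757e5 N

F ≈ 2.22e6 N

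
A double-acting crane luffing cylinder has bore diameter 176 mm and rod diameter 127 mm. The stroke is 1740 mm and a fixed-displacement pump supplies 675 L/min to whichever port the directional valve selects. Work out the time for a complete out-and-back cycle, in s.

Cap-side area A_cap = π/4 × (176 mm)² = 24330 mm^2
Rod-side annular area A_ann = π/4 × (176² − 127²) = 11660 mm^2
t_ext = A_cap·L/Q = 3.763 s
t_ret = A_ann·L/Q = 1.804 s
t_cycle = t_ext + t_ret

t ≈ 5.57 s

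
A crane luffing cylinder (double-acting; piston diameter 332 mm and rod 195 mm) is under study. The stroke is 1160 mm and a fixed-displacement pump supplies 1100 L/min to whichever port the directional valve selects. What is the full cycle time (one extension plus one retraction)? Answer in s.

Cap-side area A_cap = π/4 × (332 mm)² = 86570 mm^2
Rod-side annular area A_ann = π/4 × (332² − 195²) = 56700 mm^2
t_ext = A_cap·L/Q = 5.478 s
t_ret = A_ann·L/Q = 3.588 s
t_cycle = t_ext + t_ret

t ≈ 9.07 s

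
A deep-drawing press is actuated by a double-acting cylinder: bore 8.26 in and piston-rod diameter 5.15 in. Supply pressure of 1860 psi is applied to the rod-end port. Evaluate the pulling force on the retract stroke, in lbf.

Rod-side annular area A_ann = π/4 × (8.26² − 5.15²) = 32.76 in^2
On retraction the pressure acts on the annular area (bore minus rod).
F = P × A_ann

F ≈ 60900 lbf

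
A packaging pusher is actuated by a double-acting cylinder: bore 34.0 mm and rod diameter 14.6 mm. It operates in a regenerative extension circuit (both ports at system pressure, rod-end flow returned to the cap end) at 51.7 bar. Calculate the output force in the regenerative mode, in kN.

F ≈ 0.866 kN

With equal pressure on both faces, forces on the annular region cancel; the net push is pressure × rod cross-section.
Rod cross-section A_rod = π/4 × (14.6 mm)² = 167.4 mm^2
F = P × A_rod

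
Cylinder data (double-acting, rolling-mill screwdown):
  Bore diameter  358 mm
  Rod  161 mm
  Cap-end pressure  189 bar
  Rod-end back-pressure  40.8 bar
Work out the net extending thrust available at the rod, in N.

Cap-side area A_cap = π/4 × (358 mm)² = 1.007e5 mm^2
Rod-side annular area A_ann = π/4 × (358² − 161²) = 80300 mm^2
Net thrust = P_cap·A_cap − P_rod·A_ann = 1.902e6 N − 3.276e5 N

F ≈ 1.57e6 N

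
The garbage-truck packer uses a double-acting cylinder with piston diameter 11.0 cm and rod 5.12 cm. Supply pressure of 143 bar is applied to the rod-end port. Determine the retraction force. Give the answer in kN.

F ≈ 106 kN

Rod-side annular area A_ann = π/4 × (11.0² − 5.12²) = 74.44 cm^2
On retraction the pressure acts on the annular area (bore minus rod).
F = P × A_ann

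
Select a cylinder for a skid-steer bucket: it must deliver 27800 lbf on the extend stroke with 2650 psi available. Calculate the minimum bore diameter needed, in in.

D ≈ 3.65 in

Extension force acts on the full piston face: F = P × (π/4)D².
D = √(4F / (πP)) = √(4 × 27800 lbf / (π × 2650 psi))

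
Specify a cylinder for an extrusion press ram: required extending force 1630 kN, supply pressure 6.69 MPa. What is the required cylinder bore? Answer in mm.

D ≈ 557 mm

Extension force acts on the full piston face: F = P × (π/4)D².
D = √(4F / (πP)) = √(4 × 1630 kN / (π × 6.69 MPa))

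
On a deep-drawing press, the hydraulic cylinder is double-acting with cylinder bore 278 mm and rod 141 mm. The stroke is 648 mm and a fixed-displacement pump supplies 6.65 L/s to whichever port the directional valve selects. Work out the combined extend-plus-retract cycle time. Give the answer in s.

t ≈ 10.3 s

Cap-side area A_cap = π/4 × (278 mm)² = 60700 mm^2
Rod-side annular area A_ann = π/4 × (278² − 141²) = 45080 mm^2
t_ext = A_cap·L/Q = 5.915 s
t_ret = A_ann·L/Q = 4.393 s
t_cycle = t_ext + t_ret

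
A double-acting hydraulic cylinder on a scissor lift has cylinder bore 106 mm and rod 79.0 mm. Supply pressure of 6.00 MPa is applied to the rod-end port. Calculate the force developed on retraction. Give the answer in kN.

Rod-side annular area A_ann = π/4 × (106² − 79.0²) = 3923 mm^2
On retraction the pressure acts on the annular area (bore minus rod).
F = P × A_ann

F ≈ 23.5 kN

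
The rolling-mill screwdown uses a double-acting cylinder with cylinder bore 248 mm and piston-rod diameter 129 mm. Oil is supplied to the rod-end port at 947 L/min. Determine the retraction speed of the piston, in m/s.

v ≈ 0.448 m/s

Rod-side annular area A_ann = π/4 × (248² − 129²) = 35240 mm^2
Flow into the rod-end port fills the annular volume.
v = Q / A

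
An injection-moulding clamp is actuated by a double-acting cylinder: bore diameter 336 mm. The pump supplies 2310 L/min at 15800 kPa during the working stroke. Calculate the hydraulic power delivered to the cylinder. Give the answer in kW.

Hydraulic power = P × Q

W ≈ 608 kW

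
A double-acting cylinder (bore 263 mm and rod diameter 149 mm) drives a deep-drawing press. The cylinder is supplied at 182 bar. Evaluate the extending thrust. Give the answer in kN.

Cap-side area A_cap = π/4 × (263 mm)² = 54330 mm^2
F = P × A_cap = 182 bar × A_cap

F ≈ 989 kN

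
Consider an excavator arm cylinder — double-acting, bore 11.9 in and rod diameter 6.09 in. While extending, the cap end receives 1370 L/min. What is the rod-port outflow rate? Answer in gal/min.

Cap-side area A_cap = π/4 × (11.9 in)² = 111.2 in^2
Rod-side annular area A_ann = π/4 × (11.9² − 6.09²) = 82.09 in^2
Piston speed v = Q_in/A_cap; rod-end outflow Q_out = v × A_ann = Q_in × A_ann/A_cap.

Q_out ≈ 267 gal/min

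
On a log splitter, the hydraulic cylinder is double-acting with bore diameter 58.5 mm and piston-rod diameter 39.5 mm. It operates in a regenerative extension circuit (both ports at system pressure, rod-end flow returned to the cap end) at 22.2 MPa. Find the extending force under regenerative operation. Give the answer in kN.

F ≈ 27.2 kN

With equal pressure on both faces, forces on the annular region cancel; the net push is pressure × rod cross-section.
Rod cross-section A_rod = π/4 × (39.5 mm)² = 1225 mm^2
F = P × A_rod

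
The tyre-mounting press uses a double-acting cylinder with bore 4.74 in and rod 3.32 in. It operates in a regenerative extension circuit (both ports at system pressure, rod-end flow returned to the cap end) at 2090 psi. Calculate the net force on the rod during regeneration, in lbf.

With equal pressure on both faces, forces on the annular region cancel; the net push is pressure × rod cross-section.
Rod cross-section A_rod = π/4 × (3.32 in)² = 8.657 in^2
F = P × A_rod

F ≈ 18100 lbf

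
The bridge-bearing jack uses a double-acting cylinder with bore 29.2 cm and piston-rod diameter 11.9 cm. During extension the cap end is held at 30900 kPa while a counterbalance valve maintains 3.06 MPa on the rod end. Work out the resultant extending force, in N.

Cap-side area A_cap = π/4 × (29.2 cm)² = 669.7 cm^2
Rod-side annular area A_ann = π/4 × (29.2² − 11.9²) = 558.4 cm^2
Net thrust = P_cap·A_cap − P_rod·A_ann = 2.069e6 N − 1.709e5 N

F ≈ 1.90e6 N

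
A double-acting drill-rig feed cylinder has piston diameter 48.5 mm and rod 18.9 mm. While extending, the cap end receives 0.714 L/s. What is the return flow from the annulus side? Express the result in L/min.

Q_out ≈ 36.3 L/min

Cap-side area A_cap = π/4 × (48.5 mm)² = 1847 mm^2
Rod-side annular area A_ann = π/4 × (48.5² − 18.9²) = 1567 mm^2
Piston speed v = Q_in/A_cap; rod-end outflow Q_out = v × A_ann = Q_in × A_ann/A_cap.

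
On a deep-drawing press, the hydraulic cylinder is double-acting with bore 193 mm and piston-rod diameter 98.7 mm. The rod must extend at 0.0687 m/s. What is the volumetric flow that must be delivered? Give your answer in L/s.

Cap-side area A_cap = π/4 × (193 mm)² = 29260 mm^2
Q = A × v

Q ≈ 2.01 L/s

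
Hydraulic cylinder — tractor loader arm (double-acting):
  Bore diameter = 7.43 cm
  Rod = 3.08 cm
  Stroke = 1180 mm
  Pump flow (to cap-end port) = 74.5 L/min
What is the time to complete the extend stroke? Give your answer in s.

Cap-side area A_cap = π/4 × (7.43 cm)² = 43.36 cm^2
Swept volume V = A × L; t = V / Q = A·L / Q

t ≈ 4.12 s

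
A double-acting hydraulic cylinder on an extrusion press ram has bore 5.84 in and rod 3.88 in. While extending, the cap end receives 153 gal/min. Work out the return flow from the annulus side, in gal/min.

Cap-side area A_cap = π/4 × (5.84 in)² = 26.79 in^2
Rod-side annular area A_ann = π/4 × (5.84² − 3.88²) = 14.96 in^2
Piston speed v = Q_in/A_cap; rod-end outflow Q_out = v × A_ann = Q_in × A_ann/A_cap.

Q_out ≈ 85.5 gal/min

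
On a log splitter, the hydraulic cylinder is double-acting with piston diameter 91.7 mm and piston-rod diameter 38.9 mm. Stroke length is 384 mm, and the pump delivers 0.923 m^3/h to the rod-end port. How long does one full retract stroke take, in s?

Rod-side annular area A_ann = π/4 × (91.7² − 38.9²) = 5416 mm^2
Swept volume V = A × L; t = V / Q = A·L / Q

t ≈ 8.11 s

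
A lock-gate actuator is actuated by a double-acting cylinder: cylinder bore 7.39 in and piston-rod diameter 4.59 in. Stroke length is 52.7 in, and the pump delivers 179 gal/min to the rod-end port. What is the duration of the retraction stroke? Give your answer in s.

t ≈ 2.01 s

Rod-side annular area A_ann = π/4 × (7.39² − 4.59²) = 26.35 in^2
Swept volume V = A × L; t = V / Q = A·L / Q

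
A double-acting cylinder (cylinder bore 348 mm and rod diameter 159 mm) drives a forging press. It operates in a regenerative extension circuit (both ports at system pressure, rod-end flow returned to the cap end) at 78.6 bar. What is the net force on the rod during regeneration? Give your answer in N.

With equal pressure on both faces, forces on the annular region cancel; the net push is pressure × rod cross-section.
Rod cross-section A_rod = π/4 × (159 mm)² = 19860 mm^2
F = P × A_rod

F ≈ 1.56e5 N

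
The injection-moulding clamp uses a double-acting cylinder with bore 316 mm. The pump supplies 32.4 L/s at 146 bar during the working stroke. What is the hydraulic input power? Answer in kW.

Hydraulic power = P × Q

W ≈ 473 kW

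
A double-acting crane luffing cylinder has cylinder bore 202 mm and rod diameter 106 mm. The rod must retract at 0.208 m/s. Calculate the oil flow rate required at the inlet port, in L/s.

Q ≈ 4.83 L/s

Rod-side annular area A_ann = π/4 × (202² − 106²) = 23220 mm^2
Q = A × v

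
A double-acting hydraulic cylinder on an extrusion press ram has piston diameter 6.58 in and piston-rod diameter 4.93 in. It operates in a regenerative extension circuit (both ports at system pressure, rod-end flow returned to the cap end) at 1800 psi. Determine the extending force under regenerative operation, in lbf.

With equal pressure on both faces, forces on the annular region cancel; the net push is pressure × rod cross-section.
Rod cross-section A_rod = π/4 × (4.93 in)² = 19.09 in^2
F = P × A_rod

F ≈ 34400 lbf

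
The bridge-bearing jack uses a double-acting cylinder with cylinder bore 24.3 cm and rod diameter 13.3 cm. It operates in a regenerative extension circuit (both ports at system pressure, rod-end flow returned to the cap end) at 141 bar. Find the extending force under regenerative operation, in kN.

F ≈ 196 kN

With equal pressure on both faces, forces on the annular region cancel; the net push is pressure × rod cross-section.
Rod cross-section A_rod = π/4 × (13.3 cm)² = 138.9 cm^2
F = P × A_rod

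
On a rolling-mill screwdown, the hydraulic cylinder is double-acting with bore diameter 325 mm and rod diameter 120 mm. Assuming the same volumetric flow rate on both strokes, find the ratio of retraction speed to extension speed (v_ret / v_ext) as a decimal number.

Cap-side area A_cap = π/4 × (325 mm)² = 82960 mm^2
Rod-side annular area A_ann = π/4 × (325² − 120²) = 71650 mm^2
For equal Q, v ∝ 1/A, so v_ret/v_ext = A_cap/A_ann.

v_ret/v_ext ≈ 1.16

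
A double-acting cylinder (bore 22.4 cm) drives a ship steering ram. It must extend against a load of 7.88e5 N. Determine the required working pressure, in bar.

Cap-side area A_cap = π/4 × (22.4 cm)² = 394.1 cm^2
P = F / A = 7.88e5 N / A

P ≈ 200 bar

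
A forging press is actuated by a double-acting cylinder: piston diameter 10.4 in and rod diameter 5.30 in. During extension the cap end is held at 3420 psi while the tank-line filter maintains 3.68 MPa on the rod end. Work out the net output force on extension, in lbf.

Cap-side area A_cap = π/4 × (10.4 in)² = 84.95 in^2
Rod-side annular area A_ann = π/4 × (10.4² − 5.30²) = 62.89 in^2
Net thrust = P_cap·A_cap − P_rod·A_ann = 2.905e5 lbf − 33570 lbf

F ≈ 2.57e5 lbf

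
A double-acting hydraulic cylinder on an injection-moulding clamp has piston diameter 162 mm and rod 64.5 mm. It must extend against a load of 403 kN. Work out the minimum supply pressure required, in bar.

Cap-side area A_cap = π/4 × (162 mm)² = 20610 mm^2
P = F / A = 403 kN / A

P ≈ 196 bar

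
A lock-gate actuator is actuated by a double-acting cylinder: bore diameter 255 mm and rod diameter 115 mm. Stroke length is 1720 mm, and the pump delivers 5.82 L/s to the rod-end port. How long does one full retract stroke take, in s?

Rod-side annular area A_ann = π/4 × (255² − 115²) = 40680 mm^2
Swept volume V = A × L; t = V / Q = A·L / Q

t ≈ 12.0 s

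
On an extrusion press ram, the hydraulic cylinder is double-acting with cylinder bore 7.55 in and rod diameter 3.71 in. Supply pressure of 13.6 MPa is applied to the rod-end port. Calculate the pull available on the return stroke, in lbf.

Rod-side annular area A_ann = π/4 × (7.55² − 3.71²) = 33.96 in^2
On retraction the pressure acts on the annular area (bore minus rod).
F = P × A_ann

F ≈ 67000 lbf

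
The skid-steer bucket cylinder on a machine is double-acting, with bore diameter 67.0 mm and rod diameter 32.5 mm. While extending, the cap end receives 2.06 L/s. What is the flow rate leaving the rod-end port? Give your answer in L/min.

Q_out ≈ 94.5 L/min

Cap-side area A_cap = π/4 × (67.0 mm)² = 3526 mm^2
Rod-side annular area A_ann = π/4 × (67.0² − 32.5²) = 2696 mm^2
Piston speed v = Q_in/A_cap; rod-end outflow Q_out = v × A_ann = Q_in × A_ann/A_cap.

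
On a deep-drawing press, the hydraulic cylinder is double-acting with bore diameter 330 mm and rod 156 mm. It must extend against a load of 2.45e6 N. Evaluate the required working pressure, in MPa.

P ≈ 28.6 MPa

Cap-side area A_cap = π/4 × (330 mm)² = 85530 mm^2
P = F / A = 2.45e6 N / A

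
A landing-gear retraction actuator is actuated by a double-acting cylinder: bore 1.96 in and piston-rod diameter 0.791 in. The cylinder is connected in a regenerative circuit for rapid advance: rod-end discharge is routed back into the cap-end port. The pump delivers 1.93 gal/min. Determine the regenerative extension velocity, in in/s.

In regeneration the rod-end outflow joins the pump flow into the cap end, so the net volume the pump must supply per unit advance equals the rod cross-section area.
Rod cross-section A_rod = π/4 × (0.791 in)² = 0.4914 in^2
v = Q_pump / A_rod

v ≈ 15.1 in/s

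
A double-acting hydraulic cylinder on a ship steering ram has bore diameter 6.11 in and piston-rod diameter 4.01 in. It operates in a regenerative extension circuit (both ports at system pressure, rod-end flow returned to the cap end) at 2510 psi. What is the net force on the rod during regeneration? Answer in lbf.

F ≈ 31700 lbf

With equal pressure on both faces, forces on the annular region cancel; the net push is pressure × rod cross-section.
Rod cross-section A_rod = π/4 × (4.01 in)² = 12.63 in^2
F = P × A_rod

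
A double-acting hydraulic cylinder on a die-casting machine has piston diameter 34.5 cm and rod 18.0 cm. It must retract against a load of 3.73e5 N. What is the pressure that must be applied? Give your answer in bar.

Rod-side annular area A_ann = π/4 × (34.5² − 18.0²) = 680.4 cm^2
Retraction: pressure acts on the annular area.
P = F / A = 3.73e5 N / A

P ≈ 54.8 bar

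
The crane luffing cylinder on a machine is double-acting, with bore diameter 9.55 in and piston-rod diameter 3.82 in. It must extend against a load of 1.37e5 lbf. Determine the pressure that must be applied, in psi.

P ≈ 1910 psi

Cap-side area A_cap = π/4 × (9.55 in)² = 71.63 in^2
P = F / A = 1.37e5 lbf / A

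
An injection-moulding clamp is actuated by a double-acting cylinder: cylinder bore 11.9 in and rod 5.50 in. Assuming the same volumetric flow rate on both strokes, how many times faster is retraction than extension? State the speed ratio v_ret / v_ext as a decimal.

v_ret/v_ext ≈ 1.27

Cap-side area A_cap = π/4 × (11.9 in)² = 111.2 in^2
Rod-side annular area A_ann = π/4 × (11.9² − 5.50²) = 87.46 in^2
For equal Q, v ∝ 1/A, so v_ret/v_ext = A_cap/A_ann.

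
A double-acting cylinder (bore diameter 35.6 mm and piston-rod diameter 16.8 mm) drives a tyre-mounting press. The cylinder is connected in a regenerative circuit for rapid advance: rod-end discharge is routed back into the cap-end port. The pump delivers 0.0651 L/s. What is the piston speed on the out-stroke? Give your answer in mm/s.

In regeneration the rod-end outflow joins the pump flow into the cap end, so the net volume the pump must supply per unit advance equals the rod cross-section area.
Rod cross-section A_rod = π/4 × (16.8 mm)² = 221.7 mm^2
v = Q_pump / A_rod

v ≈ 294 mm/s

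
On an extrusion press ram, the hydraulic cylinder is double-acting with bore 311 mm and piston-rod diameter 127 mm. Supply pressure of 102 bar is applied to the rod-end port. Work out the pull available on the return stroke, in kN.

Rod-side annular area A_ann = π/4 × (311² − 127²) = 63300 mm^2
On retraction the pressure acts on the annular area (bore minus rod).
F = P × A_ann

F ≈ 646 kN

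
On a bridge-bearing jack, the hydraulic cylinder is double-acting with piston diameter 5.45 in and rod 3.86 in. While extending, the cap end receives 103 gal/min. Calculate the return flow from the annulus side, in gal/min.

Cap-side area A_cap = π/4 × (5.45 in)² = 23.33 in^2
Rod-side annular area A_ann = π/4 × (5.45² − 3.86²) = 11.63 in^2
Piston speed v = Q_in/A_cap; rod-end outflow Q_out = v × A_ann = Q_in × A_ann/A_cap.

Q_out ≈ 51.3 gal/min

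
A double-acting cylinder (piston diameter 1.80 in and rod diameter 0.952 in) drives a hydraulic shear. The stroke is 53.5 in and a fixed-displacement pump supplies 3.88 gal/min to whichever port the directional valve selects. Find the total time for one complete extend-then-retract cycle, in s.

t ≈ 15.7 s

Cap-side area A_cap = π/4 × (1.80 in)² = 2.545 in^2
Rod-side annular area A_ann = π/4 × (1.80² − 0.952²) = 1.833 in^2
t_ext = A_cap·L/Q = 9.114 s
t_ret = A_ann·L/Q = 6.564 s
t_cycle = t_ext + t_ret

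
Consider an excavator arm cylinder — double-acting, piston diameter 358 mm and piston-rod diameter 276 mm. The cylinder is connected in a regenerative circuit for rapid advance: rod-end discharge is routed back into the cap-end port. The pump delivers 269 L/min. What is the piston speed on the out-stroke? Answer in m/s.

In regeneration the rod-end outflow joins the pump flow into the cap end, so the net volume the pump must supply per unit advance equals the rod cross-section area.
Rod cross-section A_rod = π/4 × (276 mm)² = 59830 mm^2
v = Q_pump / A_rod

v ≈ 0.0749 m/s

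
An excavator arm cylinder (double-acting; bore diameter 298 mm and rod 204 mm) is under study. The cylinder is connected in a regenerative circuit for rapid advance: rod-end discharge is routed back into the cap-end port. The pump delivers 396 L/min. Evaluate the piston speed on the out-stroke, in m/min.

v ≈ 12.1 m/min

In regeneration the rod-end outflow joins the pump flow into the cap end, so the net volume the pump must supply per unit advance equals the rod cross-section area.
Rod cross-section A_rod = π/4 × (204 mm)² = 32690 mm^2
v = Q_pump / A_rod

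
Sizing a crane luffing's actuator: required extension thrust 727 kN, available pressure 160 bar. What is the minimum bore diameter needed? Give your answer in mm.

D ≈ 241 mm

Extension force acts on the full piston face: F = P × (π/4)D².
D = √(4F / (πP)) = √(4 × 727 kN / (π × 160 bar))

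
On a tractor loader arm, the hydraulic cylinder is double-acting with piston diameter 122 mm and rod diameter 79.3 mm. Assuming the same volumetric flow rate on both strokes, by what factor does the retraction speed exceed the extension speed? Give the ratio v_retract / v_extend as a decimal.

v_ret/v_ext ≈ 1.73

Cap-side area A_cap = π/4 × (122 mm)² = 11690 mm^2
Rod-side annular area A_ann = π/4 × (122² − 79.3²) = 6751 mm^2
For equal Q, v ∝ 1/A, so v_ret/v_ext = A_cap/A_ann.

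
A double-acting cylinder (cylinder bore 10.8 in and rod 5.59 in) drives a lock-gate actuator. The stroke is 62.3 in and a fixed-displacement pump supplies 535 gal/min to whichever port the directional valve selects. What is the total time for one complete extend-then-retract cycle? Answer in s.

t ≈ 4.80 s

Cap-side area A_cap = π/4 × (10.8 in)² = 91.61 in^2
Rod-side annular area A_ann = π/4 × (10.8² − 5.59²) = 67.07 in^2
t_ext = A_cap·L/Q = 2.771 s
t_ret = A_ann·L/Q = 2.029 s
t_cycle = t_ext + t_ret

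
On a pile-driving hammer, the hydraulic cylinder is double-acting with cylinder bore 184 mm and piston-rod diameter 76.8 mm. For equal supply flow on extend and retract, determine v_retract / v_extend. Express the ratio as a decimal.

v_ret/v_ext ≈ 1.21

Cap-side area A_cap = π/4 × (184 mm)² = 26590 mm^2
Rod-side annular area A_ann = π/4 × (184² − 76.8²) = 21960 mm^2
For equal Q, v ∝ 1/A, so v_ret/v_ext = A_cap/A_ann.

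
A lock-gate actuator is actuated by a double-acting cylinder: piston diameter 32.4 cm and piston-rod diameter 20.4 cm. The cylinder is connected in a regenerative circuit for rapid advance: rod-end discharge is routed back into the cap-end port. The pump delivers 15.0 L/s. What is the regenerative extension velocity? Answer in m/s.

v ≈ 0.459 m/s

In regeneration the rod-end outflow joins the pump flow into the cap end, so the net volume the pump must supply per unit advance equals the rod cross-section area.
Rod cross-section A_rod = π/4 × (20.4 cm)² = 326.9 cm^2
v = Q_pump / A_rod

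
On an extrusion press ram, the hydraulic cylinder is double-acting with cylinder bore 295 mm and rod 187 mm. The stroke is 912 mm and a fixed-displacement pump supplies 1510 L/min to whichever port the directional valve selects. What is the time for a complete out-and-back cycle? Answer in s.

t ≈ 3.96 s

Cap-side area A_cap = π/4 × (295 mm)² = 68350 mm^2
Rod-side annular area A_ann = π/4 × (295² − 187²) = 40880 mm^2
t_ext = A_cap·L/Q = 2.477 s
t_ret = A_ann·L/Q = 1.482 s
t_cycle = t_ext + t_ret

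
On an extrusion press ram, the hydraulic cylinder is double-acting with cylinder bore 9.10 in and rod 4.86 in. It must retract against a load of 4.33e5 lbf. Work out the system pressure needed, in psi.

Rod-side annular area A_ann = π/4 × (9.10² − 4.86²) = 46.49 in^2
Retraction: pressure acts on the annular area.
P = F / A = 4.33e5 lbf / A

P ≈ 9310 psi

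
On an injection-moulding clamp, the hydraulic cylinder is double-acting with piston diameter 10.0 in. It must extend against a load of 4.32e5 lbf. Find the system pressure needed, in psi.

P ≈ 5500 psi

Cap-side area A_cap = π/4 × (10.0 in)² = 78.54 in^2
P = F / A = 4.32e5 lbf / A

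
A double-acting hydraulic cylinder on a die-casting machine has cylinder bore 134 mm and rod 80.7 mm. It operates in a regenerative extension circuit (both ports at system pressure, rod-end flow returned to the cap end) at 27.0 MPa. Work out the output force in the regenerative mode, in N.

With equal pressure on both faces, forces on the annular region cancel; the net push is pressure × rod cross-section.
Rod cross-section A_rod = π/4 × (80.7 mm)² = 5115 mm^2
F = P × A_rod

F ≈ 1.38e5 N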